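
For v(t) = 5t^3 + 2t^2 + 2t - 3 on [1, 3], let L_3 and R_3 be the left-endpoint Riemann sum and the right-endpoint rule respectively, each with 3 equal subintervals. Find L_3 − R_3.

L_3 ≈ 74.07407407.
R_3 ≈ 174.07407407.
L_3 − R_3 = -100.

-100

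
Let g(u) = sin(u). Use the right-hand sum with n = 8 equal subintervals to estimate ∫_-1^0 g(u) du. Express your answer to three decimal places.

Δu = (0 − (-1))/8 = 0.125.
Right endpoints: -0.875, -0.75, -0.625, -0.5, -0.375, -0.25, -0.125, 0.
g(-0.875) ≈ -0.768, g(-0.75) ≈ -0.682, g(-0.625) ≈ -0.585, g(-0.5) ≈ -0.479, g(-0.375) ≈ -0.366, g(-0.25) ≈ -0.247, g(-0.125) ≈ -0.125, g(0) ≈ 0.000.
Sum = Δu · [g(-0.875) + g(-0.75) + g(-0.625) + ...].
Sum ≈ -0.407.

-0.407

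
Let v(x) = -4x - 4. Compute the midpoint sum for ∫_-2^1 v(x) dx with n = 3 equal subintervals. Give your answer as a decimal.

-6

Δx = (1 − (-2))/3 = 1.
Midpoints: -1.5, -0.5, 0.5.
v(-1.5) = 2, v(-0.5) = -2, v(0.5) = -6.
Sum = Δx · [v(-1.5) + v(-0.5) + v(0.5)].
Sum = -6.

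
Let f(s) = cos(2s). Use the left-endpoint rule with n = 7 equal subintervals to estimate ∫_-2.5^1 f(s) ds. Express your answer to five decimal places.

Δs = (1 − (-2.5))/7 = 0.5.
Left endpoints: -2.5, -2, -1.5, -1, -0.5, 0, 0.5.
f(-2.5) ≈ 0.28366, f(-2) ≈ -0.65364, f(-1.5) ≈ -0.98999, f(-1) ≈ -0.41615, f(-0.5) ≈ 0.54030, f(0) ≈ 1.00000, f(0.5) ≈ 0.54030.
Sum = Δs · [f(-2.5) + f(-2) + f(-1.5) + ...].
Sum ≈ 0.15224.

0.15224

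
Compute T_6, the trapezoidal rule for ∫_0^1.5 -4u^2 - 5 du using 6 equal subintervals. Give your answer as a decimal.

Δu = (1.5 − 0)/6 = 0.25.
f(0) = -5, f(0.25) = -5.25, f(0.5) = -6, f(0.75) = -7.25, f(1) = -9, f(1.25) = -11.25, f(1.5) = -14.
T_6 = (Δu/2)·[f(u_0) + 2f(u_1) + ... + 2f(u_{5}) + f(u_6)].
Sum = -12.0625.

-12.0625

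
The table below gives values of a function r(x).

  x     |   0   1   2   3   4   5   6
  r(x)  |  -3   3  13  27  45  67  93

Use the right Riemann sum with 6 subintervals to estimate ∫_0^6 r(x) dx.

Δx = 1.
Sum = 1·[3 + 13 + 27 + 45 + 67 + 93] = 248.

248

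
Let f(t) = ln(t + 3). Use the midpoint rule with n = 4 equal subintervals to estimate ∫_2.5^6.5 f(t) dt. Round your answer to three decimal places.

Δt = (6.5 − 2.5)/4 = 1.
Midpoints: 3, 4, 5, 6.
f(3) ≈ 1.792, f(4) ≈ 1.946, f(5) ≈ 2.079, f(6) ≈ 2.197.
Sum = Δt · [f(3) + f(4) + f(5) + f(6)].
Sum ≈ 8.014.

8.014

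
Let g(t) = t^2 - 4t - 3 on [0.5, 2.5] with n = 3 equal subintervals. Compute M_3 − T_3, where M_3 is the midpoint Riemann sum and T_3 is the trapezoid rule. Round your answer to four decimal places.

M_3 ≈ -12.907407.
T_3 ≈ -12.685185.
M_3 − T_3 ≈ -0.2222.

-0.2222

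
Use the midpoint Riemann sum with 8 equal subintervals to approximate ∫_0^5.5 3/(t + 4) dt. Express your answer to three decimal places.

2.592

Δt = (5.5 − 0)/8 = 0.6875.
Midpoints: 0.34375, 1.03125, 1.71875, 2.40625, 3.09375, 3.78125, 4.46875, 5.15625.
f(0.34375) = 96/139, f(1.03125) = 96/161, f(1.71875) = 32/61, f(2.40625) = 96/205, f(3.09375) = 96/227, f(3.78125) = 32/83, f(4.46875) = 96/271, f(5.15625) = 96/293.
Sum = Δt · [f(0.34375) + f(1.03125) + f(1.71875) + ...].
Sum ≈ 2.592.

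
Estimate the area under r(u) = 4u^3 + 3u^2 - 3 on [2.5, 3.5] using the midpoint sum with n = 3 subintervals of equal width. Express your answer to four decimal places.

134.8889

Δu = (3.5 − 2.5)/3 = 1/3.
Midpoints: 8/3, 3, 10/3.
r(8/3) = 2543/27, r(3) = 132, r(10/3) = 4819/27.
Sum = Δu · [r(8/3) + r(3) + r(10/3)].
Sum ≈ 134.8889.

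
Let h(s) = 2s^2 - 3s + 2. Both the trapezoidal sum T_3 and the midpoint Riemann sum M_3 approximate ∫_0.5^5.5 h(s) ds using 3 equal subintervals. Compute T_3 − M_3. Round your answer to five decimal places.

6.94444

T_3 ≈ 80.4629630.
M_3 ≈ 73.5185185.
T_3 − M_3 ≈ 6.94444.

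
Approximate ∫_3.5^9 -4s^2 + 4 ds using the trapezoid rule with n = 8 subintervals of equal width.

-894.56640625

Δs = (9 − 3.5)/8 = 0.6875.
f(3.5) = -45, f(4.1875) = -66.140625, f(4.875) = -91.0625, f(5.5625) = -119.765625, f(6.25) = -152.25, f(6.9375) = -188.515625, f(7.625) = -228.5625, f(8.3125) = -272.390625, f(9) = -320.
T_8 = (Δs/2)·[f(s_0) + 2f(s_1) + ... + 2f(s_{7}) + f(s_8)].
Sum = -894.56640625.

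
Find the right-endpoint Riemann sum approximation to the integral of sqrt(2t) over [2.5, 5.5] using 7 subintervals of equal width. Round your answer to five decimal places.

8.66350

Δt = (5.5 − 2.5)/7 = 3/7.
Right endpoints: 41/14, 47/14, 53/14, 59/14, 65/14, 71/14, 5.5.
f(41/14) ≈ 2.42015, f(47/14) ≈ 2.59119, f(53/14) ≈ 2.75162, f(59/14) ≈ 2.90320, f(65/14) ≈ 3.04725, f(71/14) ≈ 3.18479, f(5.5) ≈ 3.31662.
Sum = Δt · [f(41/14) + f(47/14) + f(53/14) + ...].
Sum ≈ 8.66350.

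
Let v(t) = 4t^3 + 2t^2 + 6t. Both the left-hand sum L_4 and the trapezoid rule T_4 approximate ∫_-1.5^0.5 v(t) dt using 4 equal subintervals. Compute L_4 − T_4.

L_4 = -14.5.
T_4 = -9.
L_4 − T_4 = -5.5.

-5.5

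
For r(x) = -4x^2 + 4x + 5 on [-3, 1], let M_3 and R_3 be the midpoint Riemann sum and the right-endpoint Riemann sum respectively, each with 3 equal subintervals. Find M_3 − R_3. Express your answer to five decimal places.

M_3 ≈ -30.9629630.
R_3 ≈ -6.0740741.
M_3 − R_3 ≈ -24.88889.

-24.88889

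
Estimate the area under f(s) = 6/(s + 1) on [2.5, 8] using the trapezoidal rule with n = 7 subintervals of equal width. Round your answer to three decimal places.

5.688

Δs = (8 − 2.5)/7 = 11/14.
f(2.5) = 12/7, f(23/7) = 1.4, f(57/14) = 84/71, f(34/7) = 42/41, f(79/14) = 28/31, f(45/7) = 21/26, f(101/14) = 84/115, f(8) = 2/3.
T_7 = (Δs/2)·[f(s_0) + 2f(s_1) + ... + 2f(s_{6}) + f(s_7)].
Sum ≈ 5.688.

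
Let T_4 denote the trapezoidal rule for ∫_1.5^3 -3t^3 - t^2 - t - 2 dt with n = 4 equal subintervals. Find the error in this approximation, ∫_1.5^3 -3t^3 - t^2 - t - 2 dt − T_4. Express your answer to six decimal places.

Exact integral: ∫_1.5^3 f(t) dt = -71.203125.
T_4 ≈ -71.95019531.
Error ≈ -71.203125 − (-71.95019531) ≈ 0.747070.

0.747070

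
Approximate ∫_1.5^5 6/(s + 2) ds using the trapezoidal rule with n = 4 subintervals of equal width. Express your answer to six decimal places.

4.182143

Δs = (5 − 1.5)/4 = 0.875.
f(1.5) = 12/7, f(2.375) = 48/35, f(3.25) = 8/7, f(4.125) = 48/49, f(5) = 6/7.
T_4 = (Δs/2)·[f(s_0) + 2f(s_1) + 2f(s_2) + 2f(s_3) + f(s_4)].
Sum ≈ 4.182143.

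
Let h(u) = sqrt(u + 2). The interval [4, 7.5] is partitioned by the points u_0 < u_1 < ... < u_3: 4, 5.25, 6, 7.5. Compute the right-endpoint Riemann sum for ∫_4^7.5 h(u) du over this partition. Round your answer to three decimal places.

Subinterval widths: 1.25, 0.75, 1.5.
Right endpoints: 5.25, 6, 7.5.
h(5.25) ≈ 2.693, h(6) ≈ 2.828, h(7.5) ≈ 3.082.
Sum = Σ Δu_i · h(u_i).
Sum ≈ 10.110.

10.110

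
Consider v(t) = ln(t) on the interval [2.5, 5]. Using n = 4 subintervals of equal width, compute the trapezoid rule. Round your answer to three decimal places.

Δt = (5 − 2.5)/4 = 0.625.
v(2.5) ≈ 0.916, v(3.125) ≈ 1.139, v(3.75) ≈ 1.322, v(4.375) ≈ 1.476, v(5) ≈ 1.609.
T_4 = (Δt/2)·[v(t_0) + 2v(t_1) + 2v(t_2) + 2v(t_3) + v(t_4)].
Sum ≈ 3.250.

3.250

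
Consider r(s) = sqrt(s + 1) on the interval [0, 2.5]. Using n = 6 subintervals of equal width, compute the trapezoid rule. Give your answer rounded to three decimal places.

3.695

Δs = (2.5 − 0)/6 = 5/12.
r(0) ≈ 1.000, r(5/12) ≈ 1.190, r(5/6) ≈ 1.354, r(1.25) ≈ 1.500, r(5/3) ≈ 1.633, r(25/12) ≈ 1.756, r(2.5) ≈ 1.871.
T_6 = (Δs/2)·[r(s_0) + 2r(s_1) + ... + 2r(s_{5}) + r(s_6)].
Sum ≈ 3.695.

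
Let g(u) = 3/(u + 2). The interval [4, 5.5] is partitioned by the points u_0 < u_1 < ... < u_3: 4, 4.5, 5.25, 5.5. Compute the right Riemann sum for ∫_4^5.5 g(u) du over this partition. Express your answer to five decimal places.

Subinterval widths: 0.5, 0.75, 0.25.
Right endpoints: 4.5, 5.25, 5.5.
g(4.5) = 6/13, g(5.25) = 12/29, g(5.5) = 0.4.
Sum = Σ Δu_i · g(u_i).
Sum ≈ 0.64111.

0.64111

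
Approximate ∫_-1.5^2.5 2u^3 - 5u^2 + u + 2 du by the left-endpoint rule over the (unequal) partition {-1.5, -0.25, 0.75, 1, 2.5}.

Subinterval widths: 1.25, 1, 0.25, 1.5.
Left endpoints: -1.5, -0.25, 0.75, 1.
f(-1.5) = -17.5, f(-0.25) = 1.40625, f(0.75) = 0.78125, f(1) = 0.
Sum = Σ Δu_i · f(u_i).
Sum = -20.2734375.

-20.2734375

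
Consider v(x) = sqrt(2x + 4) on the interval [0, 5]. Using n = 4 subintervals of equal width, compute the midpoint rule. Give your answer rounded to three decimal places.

14.809

Δx = (5 − 0)/4 = 1.25.
Midpoints: 0.625, 1.875, 3.125, 4.375.
v(0.625) ≈ 2.291, v(1.875) ≈ 2.784, v(3.125) ≈ 3.202, v(4.375) ≈ 3.571.
Sum = Δx · [v(0.625) + v(1.875) + v(3.125) + v(4.375)].
Sum ≈ 14.809.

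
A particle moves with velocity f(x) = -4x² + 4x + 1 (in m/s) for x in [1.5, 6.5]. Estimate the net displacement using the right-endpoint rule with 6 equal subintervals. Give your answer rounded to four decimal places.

-337.3148

Δx = (6.5 − 1.5)/6 = 5/6.
Right endpoints: 7/3, 19/6, 4, 29/6, 17/3, 6.5.
f(7/3) = -103/9, f(19/6) = -238/9, f(4) = -47, f(29/6) = -658/9, f(17/3) = -943/9, f(6.5) = -142.
Sum = Δx · [f(7/3) + f(19/6) + f(4) + ...].
Sum ≈ -337.3148.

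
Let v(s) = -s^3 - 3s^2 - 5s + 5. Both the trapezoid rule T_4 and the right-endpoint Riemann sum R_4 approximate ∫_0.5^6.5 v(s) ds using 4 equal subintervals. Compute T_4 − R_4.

T_4 = -826.125.
R_4 = -1149.
T_4 − R_4 = 322.875.

322.875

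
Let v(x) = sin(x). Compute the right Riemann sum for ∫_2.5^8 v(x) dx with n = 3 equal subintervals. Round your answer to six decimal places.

-0.102504

Δx = (8 − 2.5)/3 = 11/6.
Right endpoints: 13/3, 37/6, 8.
v(13/3) ≈ -0.929015, v(37/6) ≈ -0.116255, v(8) ≈ 0.989358.
Sum = Δx · [v(13/3) + v(37/6) + v(8)].
Sum ≈ -0.102504.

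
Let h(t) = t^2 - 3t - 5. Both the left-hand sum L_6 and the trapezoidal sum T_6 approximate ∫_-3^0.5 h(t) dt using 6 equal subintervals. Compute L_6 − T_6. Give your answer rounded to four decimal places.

5.6146

L_6 ≈ 10.479745.
T_6 ≈ 4.865162.
L_6 − T_6 ≈ 5.6146.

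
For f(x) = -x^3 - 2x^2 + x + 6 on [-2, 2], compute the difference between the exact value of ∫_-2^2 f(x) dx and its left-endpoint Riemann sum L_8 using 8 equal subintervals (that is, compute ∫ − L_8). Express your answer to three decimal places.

Exact integral: ∫_-2^2 f(x) dx ≈ 13.33333.
L_8 = 16.
Error ≈ 13.33333 − 16 ≈ -2.667.

-2.667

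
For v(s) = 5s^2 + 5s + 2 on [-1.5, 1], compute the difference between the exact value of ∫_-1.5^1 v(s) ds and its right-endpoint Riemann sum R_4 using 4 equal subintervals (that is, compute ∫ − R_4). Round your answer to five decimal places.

-2.76693

Exact integral: ∫_-1.5^1 v(s) ds ≈ 9.1666667.
R_4 = 11.93359375.
Error ≈ 9.1666667 − 11.93359375 ≈ -2.76693.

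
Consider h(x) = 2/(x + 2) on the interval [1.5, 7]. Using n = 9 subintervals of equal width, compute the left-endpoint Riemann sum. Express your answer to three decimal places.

Δx = (7 − 1.5)/9 = 11/18.
Left endpoints: 1.5, 19/9, 49/18, 10/3, 71/18, 41/9, 31/6, 52/9, 115/18.
h(1.5) = 4/7, h(19/9) = 18/37, h(49/18) = 36/85, h(10/3) = 0.375, h(71/18) = 36/107, h(41/9) = 18/59, h(31/6) = 12/43, h(52/9) = 9/35, h(115/18) = 36/151.
Sum = Δx · [h(1.5) + h(19/9) + h(49/18) + ...].
Sum ≈ 2.000.

2.000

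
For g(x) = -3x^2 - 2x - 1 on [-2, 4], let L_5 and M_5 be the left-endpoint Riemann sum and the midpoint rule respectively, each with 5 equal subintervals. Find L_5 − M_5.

L_5 = -65.52.
M_5 = -87.84.
L_5 − M_5 = 22.32.

22.32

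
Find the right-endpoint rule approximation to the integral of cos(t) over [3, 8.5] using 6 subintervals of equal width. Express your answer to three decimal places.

Δt = (8.5 − 3)/6 = 11/12.
Right endpoints: 47/12, 29/6, 5.75, 20/3, 91/12, 8.5.
f(47/12) ≈ -0.714, f(29/6) ≈ 0.121, f(5.75) ≈ 0.861, f(20/3) ≈ 0.927, f(91/12) ≈ 0.267, f(8.5) ≈ -0.602.
Sum = Δt · [f(47/12) + f(29/6) + f(5.75) + ...].
Sum ≈ 0.789.

0.789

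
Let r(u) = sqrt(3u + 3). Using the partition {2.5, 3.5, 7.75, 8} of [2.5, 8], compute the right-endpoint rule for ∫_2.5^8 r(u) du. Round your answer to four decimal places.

26.7480

Subinterval widths: 1, 4.25, 0.25.
Right endpoints: 3.5, 7.75, 8.
r(3.5) ≈ 3.6742, r(7.75) ≈ 5.1235, r(8) ≈ 5.1962.
Sum = Σ Δu_i · r(u_i).
Sum ≈ 26.7480.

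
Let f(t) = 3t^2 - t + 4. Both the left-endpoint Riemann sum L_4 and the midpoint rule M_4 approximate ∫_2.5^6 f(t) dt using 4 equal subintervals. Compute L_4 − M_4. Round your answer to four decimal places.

L_4 = 163.32421875.
M_4 ≈ 198.830078.
L_4 − M_4 ≈ -35.5059.

-35.5059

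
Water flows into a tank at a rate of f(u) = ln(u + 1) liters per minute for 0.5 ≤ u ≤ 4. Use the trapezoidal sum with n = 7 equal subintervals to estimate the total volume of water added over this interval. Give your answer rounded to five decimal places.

3.92932

Δu = (4 − 0.5)/7 = 0.5.
f(0.5) ≈ 0.40547, f(1) ≈ 0.69315, f(1.5) ≈ 0.91629, f(2) ≈ 1.09861, f(2.5) ≈ 1.25276, f(3) ≈ 1.38629, f(3.5) ≈ 1.50408, f(4) ≈ 1.60944.
T_7 = (Δu/2)·[f(u_0) + 2f(u_1) + ... + 2f(u_{6}) + f(u_7)].
Sum ≈ 3.92932.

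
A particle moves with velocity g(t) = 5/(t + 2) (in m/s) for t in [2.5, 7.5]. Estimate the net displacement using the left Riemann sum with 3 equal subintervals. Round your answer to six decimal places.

4.267033

Δt = (7.5 − 2.5)/3 = 5/3.
Left endpoints: 2.5, 25/6, 35/6.
g(2.5) = 10/9, g(25/6) = 30/37, g(35/6) = 30/47.
Sum = Δt · [g(2.5) + g(25/6) + g(35/6)].
Sum ≈ 4.267033.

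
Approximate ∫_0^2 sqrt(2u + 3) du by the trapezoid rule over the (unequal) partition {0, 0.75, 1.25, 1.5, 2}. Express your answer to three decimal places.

4.435

Subinterval widths: 0.75, 0.5, 0.25, 0.5.
f(0) ≈ 1.732, f(0.75) ≈ 2.121, f(1.25) ≈ 2.345, f(1.5) ≈ 2.449, f(2) ≈ 2.646.
On each subinterval the trapezoid contributes (Δu_i/2)·[f(u_{i-1}) + f(u_i)].
Sum ≈ 4.435.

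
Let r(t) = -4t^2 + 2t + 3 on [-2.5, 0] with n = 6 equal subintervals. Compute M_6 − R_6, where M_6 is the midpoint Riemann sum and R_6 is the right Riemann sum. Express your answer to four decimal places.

-5.8160

M_6 ≈ -19.438657.
R_6 ≈ -13.622685.
M_6 − R_6 ≈ -5.8160.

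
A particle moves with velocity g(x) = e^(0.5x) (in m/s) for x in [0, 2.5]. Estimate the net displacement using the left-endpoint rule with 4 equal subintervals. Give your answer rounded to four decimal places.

4.2429

Δx = (2.5 − 0)/4 = 0.625.
Left endpoints: 0, 0.625, 1.25, 1.875.
g(0) ≈ 1.0000, g(0.625) ≈ 1.3668, g(1.25) ≈ 1.8682, g(1.875) ≈ 2.5536.
Sum = Δx · [g(0) + g(0.625) + g(1.25) + g(1.875)].
Sum ≈ 4.2429.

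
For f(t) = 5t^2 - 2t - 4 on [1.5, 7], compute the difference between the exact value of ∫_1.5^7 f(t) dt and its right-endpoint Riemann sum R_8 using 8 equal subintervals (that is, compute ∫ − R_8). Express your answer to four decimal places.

Exact integral: ∫_1.5^7 f(t) dt ≈ 497.291667.
R_8 ≈ 576.028320.
Error ≈ 497.291667 − 576.028320 ≈ -78.7367.

-78.7367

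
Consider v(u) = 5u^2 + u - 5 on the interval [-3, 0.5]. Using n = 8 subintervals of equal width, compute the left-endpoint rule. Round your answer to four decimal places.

Δu = (0.5 − (-3))/8 = 0.4375.
Left endpoints: -3, -2.5625, -2.125, -1.6875, -1.25, -0.8125, -0.375, 0.0625.
v(-3) = 37, v(-2.5625) = 25.26953125, v(-2.125) = 15.453125, v(-1.6875) = 7.55078125, v(-1.25) = 1.5625, v(-0.8125) = -2.51171875, v(-0.375) = -4.671875, v(0.0625) = -4.91796875.
Sum = Δu · [v(-3) + v(-2.5625) + v(-2.125) + ...].
Sum ≈ 32.6963.

32.6963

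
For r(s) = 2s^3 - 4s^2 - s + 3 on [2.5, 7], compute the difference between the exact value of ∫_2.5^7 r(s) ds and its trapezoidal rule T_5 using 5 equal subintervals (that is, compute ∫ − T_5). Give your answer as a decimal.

Exact integral: ∫_2.5^7 r(s) ds = 736.59375.
T_5 = 751.4775.
Error = 736.59375 − 751.4775 = -14.88375.

-14.88375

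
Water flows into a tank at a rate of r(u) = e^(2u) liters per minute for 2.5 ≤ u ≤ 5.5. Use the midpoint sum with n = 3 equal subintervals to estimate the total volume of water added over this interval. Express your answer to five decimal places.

Δu = (5.5 − 2.5)/3 = 1.
Midpoints: 3, 4, 5.
r(3) ≈ 403.42879, r(4) ≈ 2980.95799, r(5) ≈ 22026.46579.
Sum = Δu · [r(3) + r(4) + r(5)].
Sum ≈ 25410.85258.

25410.85258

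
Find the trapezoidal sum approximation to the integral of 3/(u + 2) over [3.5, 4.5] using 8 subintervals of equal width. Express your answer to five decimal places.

Δu = (4.5 − 3.5)/8 = 0.125.
f(3.5) = 6/11, f(3.625) = 8/15, f(3.75) = 12/23, f(3.875) = 24/47, f(4) = 0.5, f(4.125) = 24/49, f(4.25) = 0.48, f(4.375) = 8/17, f(4.5) = 6/13.
T_8 = (Δu/2)·[f(u_0) + 2f(u_1) + ... + 2f(u_{7}) + f(u_8)].
Sum ≈ 0.50120.

0.50120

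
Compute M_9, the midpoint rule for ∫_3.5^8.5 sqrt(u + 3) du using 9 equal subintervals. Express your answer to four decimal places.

14.9517

Δu = (8.5 − 3.5)/9 = 5/9.
Midpoints: 34/9, 13/3, 44/9, 49/9, 6, 59/9, 64/9, 23/3, 74/9.
f(34/9) ≈ 2.6034, f(13/3) ≈ 2.7080, f(44/9) ≈ 2.8087, f(49/9) ≈ 2.9059, f(6) ≈ 3.0000, f(59/9) ≈ 3.0912, f(64/9) ≈ 3.1798, f(23/3) ≈ 3.2660, f(74/9) ≈ 3.3500.
Sum = Δu · [f(34/9) + f(13/3) + f(44/9) + ...].
Sum ≈ 14.9517.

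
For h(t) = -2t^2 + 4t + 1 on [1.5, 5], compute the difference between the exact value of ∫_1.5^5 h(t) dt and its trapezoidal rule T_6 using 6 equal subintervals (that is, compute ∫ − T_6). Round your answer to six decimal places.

Exact integral: ∫_1.5^5 h(t) dt ≈ -32.08333333.
T_6 ≈ -32.48032407.
Error ≈ -32.08333333 − (-32.48032407) ≈ 0.396991.

0.396991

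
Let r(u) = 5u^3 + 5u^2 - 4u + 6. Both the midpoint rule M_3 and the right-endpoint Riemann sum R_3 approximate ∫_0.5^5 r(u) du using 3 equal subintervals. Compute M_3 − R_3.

M_3 = 927.7734375.
R_3 = 1592.4375.
M_3 − R_3 = -664.6640625.

-664.6640625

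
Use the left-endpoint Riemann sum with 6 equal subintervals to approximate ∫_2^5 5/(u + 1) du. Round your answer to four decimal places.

3.6827

Δu = (5 − 2)/6 = 0.5.
Left endpoints: 2, 2.5, 3, 3.5, 4, 4.5.
f(2) = 5/3, f(2.5) = 10/7, f(3) = 1.25, f(3.5) = 10/9, f(4) = 1, f(4.5) = 10/11.
Sum = Δu · [f(2) + f(2.5) + f(3) + ...].
Sum ≈ 3.6827.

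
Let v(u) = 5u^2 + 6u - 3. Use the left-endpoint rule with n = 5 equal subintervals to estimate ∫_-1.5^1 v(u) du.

Δu = (1 − (-1.5))/5 = 0.5.
Left endpoints: -1.5, -1, -0.5, 0, 0.5.
v(-1.5) = -0.75, v(-1) = -4, v(-0.5) = -4.75, v(0) = -3, v(0.5) = 1.25.
Sum = Δu · [v(-1.5) + v(-1) + v(-0.5) + v(0) + v(0.5)].
Sum = -5.625.

-5.625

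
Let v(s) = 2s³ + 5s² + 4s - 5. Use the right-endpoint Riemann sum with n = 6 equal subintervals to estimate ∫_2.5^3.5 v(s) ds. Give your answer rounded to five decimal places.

Δs = (3.5 − 2.5)/6 = 1/6.
Right endpoints: 8/3, 17/6, 3, 19/6, 10/3, 3.5.
v(8/3) = 2137/27, v(17/6) = 2483/27, v(3) = 106, v(19/6) = 6551/54, v(10/3) = 3725/27, v(3.5) = 156.
Sum = Δs · [v(8/3) + v(17/6) + v(3) + ...].
Sum ≈ 115.39815.

115.39815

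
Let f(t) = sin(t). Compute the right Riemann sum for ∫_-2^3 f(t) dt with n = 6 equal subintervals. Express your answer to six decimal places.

0.977920

Δt = (3 − (-2))/6 = 5/6.
Right endpoints: -7/6, -1/3, 0.5, 4/3, 13/6, 3.
f(-7/6) ≈ -0.919445, f(-1/3) ≈ -0.327195, f(0.5) ≈ 0.479426, f(4/3) ≈ 0.971938, f(13/6) ≈ 0.827660, f(3) ≈ 0.141120.
Sum = Δt · [f(-7/6) + f(-1/3) + f(0.5) + ...].
Sum ≈ 0.977920.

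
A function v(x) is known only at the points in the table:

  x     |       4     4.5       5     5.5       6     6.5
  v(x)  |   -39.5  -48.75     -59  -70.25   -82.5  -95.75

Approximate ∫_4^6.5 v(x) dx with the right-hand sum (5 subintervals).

-178.125

Δx = 0.5.
Sum = 0.5·[(-48.75) + (-59) + (-70.25) + (-82.5) + (-95.75)] = -178.125.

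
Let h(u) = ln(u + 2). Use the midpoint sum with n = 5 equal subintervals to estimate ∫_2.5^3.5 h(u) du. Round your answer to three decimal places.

Δu = (3.5 − 2.5)/5 = 0.2.
Midpoints: 2.6, 2.8, 3, 3.2, 3.4.
h(2.6) ≈ 1.526, h(2.8) ≈ 1.569, h(3) ≈ 1.609, h(3.2) ≈ 1.649, h(3.4) ≈ 1.686.
Sum = Δu · [h(2.6) + h(2.8) + h(3) + h(3.2) + h(3.4)].
Sum ≈ 1.608.

1.608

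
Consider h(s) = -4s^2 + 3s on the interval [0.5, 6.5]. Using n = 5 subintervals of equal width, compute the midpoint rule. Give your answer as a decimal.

-300.12

Δs = (6.5 − 0.5)/5 = 1.2.
Midpoints: 1.1, 2.3, 3.5, 4.7, 5.9.
h(1.1) = -1.54, h(2.3) = -14.26, h(3.5) = -38.5, h(4.7) = -74.26, h(5.9) = -121.54.
Sum = Δs · [h(1.1) + h(2.3) + h(3.5) + h(4.7) + h(5.9)].
Sum = -300.12.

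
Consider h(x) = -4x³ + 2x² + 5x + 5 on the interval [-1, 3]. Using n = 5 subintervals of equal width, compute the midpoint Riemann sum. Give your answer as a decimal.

Δx = (3 − (-1))/5 = 0.8.
Midpoints: -0.6, 0.2, 1, 1.8, 2.6.
h(-0.6) = 3.584, h(0.2) = 6.048, h(1) = 8, h(1.8) = -2.848, h(2.6) = -38.784.
Sum = Δx · [h(-0.6) + h(0.2) + h(1) + h(1.8) + h(2.6)].
Sum = -19.2.

-19.2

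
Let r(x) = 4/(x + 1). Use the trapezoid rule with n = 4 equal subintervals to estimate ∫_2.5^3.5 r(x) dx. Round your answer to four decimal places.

Δx = (3.5 − 2.5)/4 = 0.25.
r(2.5) = 8/7, r(2.75) = 16/15, r(3) = 1, r(3.25) = 16/17, r(3.5) = 8/9.
T_4 = (Δx/2)·[r(x_0) + 2r(x_1) + 2r(x_2) + 2r(x_3) + r(x_4)].
Sum ≈ 1.0059.

1.0059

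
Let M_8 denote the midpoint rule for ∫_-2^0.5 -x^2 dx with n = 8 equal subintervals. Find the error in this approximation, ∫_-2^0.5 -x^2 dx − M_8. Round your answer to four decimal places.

-0.0203

Exact integral: ∫_-2^0.5 f(x) dx ≈ -2.708333.
M_8 ≈ -2.687988.
Error ≈ -2.708333 − (-2.687988) ≈ -0.0203.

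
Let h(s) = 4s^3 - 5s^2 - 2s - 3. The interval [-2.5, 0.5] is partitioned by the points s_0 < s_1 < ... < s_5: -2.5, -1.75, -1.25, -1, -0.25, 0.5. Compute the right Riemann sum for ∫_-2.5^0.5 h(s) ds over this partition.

-43.46875

Subinterval widths: 0.75, 0.5, 0.25, 0.75, 0.75.
Right endpoints: -1.75, -1.25, -1, -0.25, 0.5.
h(-1.75) = -36.25, h(-1.25) = -16.125, h(-1) = -10, h(-0.25) = -2.875, h(0.5) = -4.75.
Sum = Σ Δs_i · h(s_i).
Sum = -43.46875.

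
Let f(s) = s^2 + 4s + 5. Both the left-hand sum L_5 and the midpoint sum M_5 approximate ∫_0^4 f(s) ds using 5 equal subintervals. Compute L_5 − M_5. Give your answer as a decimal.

L_5 = 60.96.
M_5 = 73.12.
L_5 − M_5 = -12.16.

-12.16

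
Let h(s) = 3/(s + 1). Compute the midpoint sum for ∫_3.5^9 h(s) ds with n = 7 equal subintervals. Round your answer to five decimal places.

2.39250

Δs = (9 − 3.5)/7 = 11/14.
Midpoints: 109/28, 131/28, 153/28, 6.25, 197/28, 219/28, 241/28.
h(109/28) = 84/137, h(131/28) = 28/53, h(153/28) = 84/181, h(6.25) = 12/29, h(197/28) = 28/75, h(219/28) = 84/247, h(241/28) = 84/269.
Sum = Δs · [h(109/28) + h(131/28) + h(153/28) + ...].
Sum ≈ 2.39250.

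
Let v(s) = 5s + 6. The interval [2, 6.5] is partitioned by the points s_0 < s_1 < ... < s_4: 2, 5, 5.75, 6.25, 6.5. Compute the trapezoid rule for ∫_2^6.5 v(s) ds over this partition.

Subinterval widths: 3, 0.75, 0.5, 0.25.
v(2) = 16, v(5) = 31, v(5.75) = 34.75, v(6.25) = 37.25, v(6.5) = 38.5.
On each subinterval the trapezoid contributes (Δs_i/2)·[v(s_{i-1}) + v(s_i)].
Sum = 122.625.

122.625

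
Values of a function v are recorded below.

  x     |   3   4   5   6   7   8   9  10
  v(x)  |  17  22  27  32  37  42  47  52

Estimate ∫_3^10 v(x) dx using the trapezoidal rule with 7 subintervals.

241.5

Δx = 1.
T_7 = (1/2)·[17 + 2·22 + 2·27 + 2·32 + 2·37 + 2·42 + 2·47 + 52] = 241.5.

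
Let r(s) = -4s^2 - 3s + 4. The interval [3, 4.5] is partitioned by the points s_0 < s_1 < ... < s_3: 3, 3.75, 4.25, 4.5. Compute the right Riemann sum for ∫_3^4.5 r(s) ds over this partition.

-110.75

Subinterval widths: 0.75, 0.5, 0.25.
Right endpoints: 3.75, 4.25, 4.5.
r(3.75) = -63.5, r(4.25) = -81, r(4.5) = -90.5.
Sum = Σ Δs_i · r(s_i).
Sum = -110.75.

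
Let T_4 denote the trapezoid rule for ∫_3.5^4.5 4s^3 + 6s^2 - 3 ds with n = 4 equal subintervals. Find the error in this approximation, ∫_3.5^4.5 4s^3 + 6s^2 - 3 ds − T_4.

Exact integral: ∫_3.5^4.5 f(s) ds = 353.5.
T_4 = 354.0625.
Error = 353.5 − 354.0625 = -0.5625.

-0.5625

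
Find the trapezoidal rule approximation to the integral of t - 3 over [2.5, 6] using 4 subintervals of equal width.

4.375

Δt = (6 − 2.5)/4 = 0.875.
f(2.5) = -0.5, f(3.375) = 0.375, f(4.25) = 1.25, f(5.125) = 2.125, f(6) = 3.
T_4 = (Δt/2)·[f(t_0) + 2f(t_1) + 2f(t_2) + 2f(t_3) + f(t_4)].
Sum = 4.375.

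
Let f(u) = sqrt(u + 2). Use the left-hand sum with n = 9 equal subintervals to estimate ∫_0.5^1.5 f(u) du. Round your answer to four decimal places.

1.7139

Δu = (1.5 − 0.5)/9 = 1/9.
Left endpoints: 0.5, 11/18, 13/18, 5/6, 17/18, 19/18, 7/6, 23/18, 25/18.
f(0.5) ≈ 1.5811, f(11/18) ≈ 1.6159, f(13/18) ≈ 1.6499, f(5/6) ≈ 1.6833, f(17/18) ≈ 1.7159, f(19/18) ≈ 1.7480, f(7/6) ≈ 1.7795, f(23/18) ≈ 1.8105, f(25/18) ≈ 1.8409.
Sum = Δu · [f(0.5) + f(11/18) + f(13/18) + ...].
Sum ≈ 1.7139.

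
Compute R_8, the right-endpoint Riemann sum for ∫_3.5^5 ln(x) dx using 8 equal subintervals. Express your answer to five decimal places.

Δx = (5 − 3.5)/8 = 0.1875.
Right endpoints: 3.6875, 3.875, 4.0625, 4.25, 4.4375, 4.625, 4.8125, 5.
f(3.6875) ≈ 1.30495, f(3.875) ≈ 1.35455, f(4.0625) ≈ 1.40180, f(4.25) ≈ 1.44692, f(4.4375) ≈ 1.49009, f(4.625) ≈ 1.53148, f(4.8125) ≈ 1.57122, f(5) ≈ 1.60944.
Sum = Δx · [f(3.6875) + f(3.875) + f(4.0625) + ...].
Sum ≈ 2.19571.

2.19571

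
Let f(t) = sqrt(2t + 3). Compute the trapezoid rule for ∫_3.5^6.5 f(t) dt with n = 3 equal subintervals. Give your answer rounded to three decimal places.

Δt = (6.5 − 3.5)/3 = 1.
f(3.5) ≈ 3.162, f(4.5) ≈ 3.464, f(5.5) ≈ 3.742, f(6.5) ≈ 4.000.
T_3 = (Δt/2)·[f(t_0) + 2f(t_1) + 2f(t_2) + f(t_3)].
Sum ≈ 10.787.

10.787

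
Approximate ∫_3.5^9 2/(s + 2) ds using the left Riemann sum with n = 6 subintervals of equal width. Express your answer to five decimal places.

Δs = (9 − 3.5)/6 = 11/12.
Left endpoints: 3.5, 53/12, 16/3, 6.25, 43/6, 97/12.
f(3.5) = 4/11, f(53/12) = 24/77, f(16/3) = 3/11, f(6.25) = 8/33, f(43/6) = 12/55, f(97/12) = 24/121.
Sum = Δs · [f(3.5) + f(53/12) + f(16/3) + ...].
Sum ≈ 1.47309.

1.47309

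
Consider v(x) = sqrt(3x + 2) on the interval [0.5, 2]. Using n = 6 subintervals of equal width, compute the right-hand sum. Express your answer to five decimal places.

3.69151

Δx = (2 − 0.5)/6 = 0.25.
Right endpoints: 0.75, 1, 1.25, 1.5, 1.75, 2.
v(0.75) ≈ 2.06155, v(1) ≈ 2.23607, v(1.25) ≈ 2.39792, v(1.5) ≈ 2.54951, v(1.75) ≈ 2.69258, v(2) ≈ 2.82843.
Sum = Δx · [v(0.75) + v(1) + v(1.25) + ...].
Sum ≈ 3.69151.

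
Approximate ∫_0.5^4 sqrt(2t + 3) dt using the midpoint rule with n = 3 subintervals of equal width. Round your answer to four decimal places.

9.5054

Δt = (4 − 0.5)/3 = 7/6.
Midpoints: 13/12, 2.25, 41/12.
f(13/12) ≈ 2.2730, f(2.25) ≈ 2.7386, f(41/12) ≈ 3.1358.
Sum = Δt · [f(13/12) + f(2.25) + f(41/12)].
Sum ≈ 9.5054.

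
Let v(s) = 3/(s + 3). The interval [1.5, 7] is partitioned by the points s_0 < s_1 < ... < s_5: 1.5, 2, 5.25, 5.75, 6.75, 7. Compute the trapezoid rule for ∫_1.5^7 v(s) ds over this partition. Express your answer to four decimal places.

Subinterval widths: 0.5, 3.25, 0.5, 1, 0.25.
v(1.5) = 2/3, v(2) = 0.6, v(5.25) = 4/11, v(5.75) = 12/35, v(6.75) = 4/13, v(7) = 0.3.
On each subinterval the trapezoid contributes (Δs_i/2)·[v(s_{i-1}) + v(s_i)].
Sum ≈ 2.4604.

2.4604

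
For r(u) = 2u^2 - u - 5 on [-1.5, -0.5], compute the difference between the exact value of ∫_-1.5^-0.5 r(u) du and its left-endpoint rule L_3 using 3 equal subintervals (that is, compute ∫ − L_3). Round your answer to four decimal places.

-0.8704

Exact integral: ∫_-1.5^-0.5 r(u) du ≈ -1.833333.
L_3 ≈ -0.962963.
Error ≈ -1.833333 − (-0.962963) ≈ -0.8704.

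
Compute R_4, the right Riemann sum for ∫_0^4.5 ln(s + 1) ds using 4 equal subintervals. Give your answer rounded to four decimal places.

Δs = (4.5 − 0)/4 = 1.125.
Right endpoints: 1.125, 2.25, 3.375, 4.5.
f(1.125) ≈ 0.7538, f(2.25) ≈ 1.1787, f(3.375) ≈ 1.4759, f(4.5) ≈ 1.7047.
Sum = Δs · [f(1.125) + f(2.25) + f(3.375) + f(4.5)].
Sum ≈ 5.7522.

5.7522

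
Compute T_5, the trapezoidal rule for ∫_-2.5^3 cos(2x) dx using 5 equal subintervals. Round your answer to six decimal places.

Δx = (3 − (-2.5))/5 = 1.1.
f(-2.5) ≈ 0.283662, f(-1.4) ≈ -0.942222, f(-0.3) ≈ 0.825336, f(0.8) ≈ -0.029200, f(1.9) ≈ -0.790968, f(3) ≈ 0.960170.
T_5 = (Δx/2)·[f(x_0) + 2f(x_1) + ... + 2f(x_{4}) + f(x_5)].
Sum ≈ -0.346651.

-0.346651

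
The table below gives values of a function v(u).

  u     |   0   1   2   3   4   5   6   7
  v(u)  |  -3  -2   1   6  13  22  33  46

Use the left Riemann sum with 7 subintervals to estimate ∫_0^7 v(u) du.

Δu = 1.
Sum = 1·[(-3) + (-2) + 1 + 6 + 13 + 22 + 33] = 70.

70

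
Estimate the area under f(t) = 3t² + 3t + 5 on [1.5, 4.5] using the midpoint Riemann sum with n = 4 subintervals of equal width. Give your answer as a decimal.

Δt = (4.5 − 1.5)/4 = 0.75.
Midpoints: 1.875, 2.625, 3.375, 4.125.
f(1.875) = 21.171875, f(2.625) = 33.546875, f(3.375) = 49.296875, f(4.125) = 68.421875.
Sum = Δt · [f(1.875) + f(2.625) + f(3.375) + f(4.125)].
Sum = 129.328125.

129.328125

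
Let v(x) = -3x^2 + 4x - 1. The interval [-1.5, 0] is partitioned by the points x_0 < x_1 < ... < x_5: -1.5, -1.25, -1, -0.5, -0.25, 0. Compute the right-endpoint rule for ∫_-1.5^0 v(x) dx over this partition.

Subinterval widths: 0.25, 0.25, 0.5, 0.25, 0.25.
Right endpoints: -1.25, -1, -0.5, -0.25, 0.
v(-1.25) = -10.6875, v(-1) = -8, v(-0.5) = -3.75, v(-0.25) = -2.1875, v(0) = -1.
Sum = Σ Δx_i · v(x_i).
Sum = -7.34375.

-7.34375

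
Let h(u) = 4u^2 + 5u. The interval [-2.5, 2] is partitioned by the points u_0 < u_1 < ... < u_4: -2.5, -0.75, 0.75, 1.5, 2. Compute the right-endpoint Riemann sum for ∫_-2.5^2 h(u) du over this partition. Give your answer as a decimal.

Subinterval widths: 1.75, 1.5, 0.75, 0.5.
Right endpoints: -0.75, 0.75, 1.5, 2.
h(-0.75) = -1.5, h(0.75) = 6, h(1.5) = 16.5, h(2) = 26.
Sum = Σ Δu_i · h(u_i).
Sum = 31.75.

31.75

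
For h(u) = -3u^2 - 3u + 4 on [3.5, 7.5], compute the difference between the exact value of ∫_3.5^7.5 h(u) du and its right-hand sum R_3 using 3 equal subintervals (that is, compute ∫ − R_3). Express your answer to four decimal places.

Exact integral: ∫_3.5^7.5 h(u) du = -429.
R_3 ≈ -528.555556.
Error ≈ -429 − (-528.555556) ≈ 99.5556.

99.5556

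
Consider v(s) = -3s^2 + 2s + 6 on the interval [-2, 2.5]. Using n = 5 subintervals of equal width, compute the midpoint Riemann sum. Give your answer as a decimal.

Δs = (2.5 − (-2))/5 = 0.9.
Midpoints: -1.55, -0.65, 0.25, 1.15, 2.05.
v(-1.55) = -4.3075, v(-0.65) = 3.4325, v(0.25) = 6.3125, v(1.15) = 4.3325, v(2.05) = -2.5075.
Sum = Δs · [v(-1.55) + v(-0.65) + v(0.25) + v(1.15) + v(2.05)].
Sum = 6.53625.

6.53625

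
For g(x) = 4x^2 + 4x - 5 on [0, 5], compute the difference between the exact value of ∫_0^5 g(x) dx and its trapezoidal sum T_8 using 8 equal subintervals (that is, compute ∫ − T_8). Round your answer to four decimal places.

Exact integral: ∫_0^5 g(x) dx ≈ 191.666667.
T_8 = 192.96875.
Error ≈ 191.666667 − 192.96875 ≈ -1.3021.

-1.3021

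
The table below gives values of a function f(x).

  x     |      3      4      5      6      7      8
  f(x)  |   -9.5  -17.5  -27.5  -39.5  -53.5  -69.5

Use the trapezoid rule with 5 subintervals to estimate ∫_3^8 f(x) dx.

-177.5

Δx = 1.
T_5 = (1/2)·[(-9.5) + 2·(-17.5) + 2·(-27.5) + 2·(-39.5) + 2·(-53.5) + (-69.5)] = -177.5.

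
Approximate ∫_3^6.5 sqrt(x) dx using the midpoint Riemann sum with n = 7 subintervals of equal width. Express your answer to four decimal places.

Δx = (6.5 − 3)/7 = 0.5.
Midpoints: 3.25, 3.75, 4.25, 4.75, 5.25, 5.75, 6.25.
f(3.25) ≈ 1.8028, f(3.75) ≈ 1.9365, f(4.25) ≈ 2.0616, f(4.75) ≈ 2.1794, f(5.25) ≈ 2.2913, f(5.75) ≈ 2.3979, f(6.25) ≈ 2.5000.
Sum = Δx · [f(3.25) + f(3.75) + f(4.25) + ...].
Sum ≈ 7.5847.

7.5847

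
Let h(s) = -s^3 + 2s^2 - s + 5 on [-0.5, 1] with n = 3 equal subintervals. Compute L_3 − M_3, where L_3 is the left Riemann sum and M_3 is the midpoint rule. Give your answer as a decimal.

0.3984375

L_3 = 8.
M_3 = 7.6015625.
L_3 − M_3 = 0.3984375.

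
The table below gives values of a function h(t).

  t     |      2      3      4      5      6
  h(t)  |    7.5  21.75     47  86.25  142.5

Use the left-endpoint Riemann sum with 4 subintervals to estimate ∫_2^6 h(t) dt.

162.5

Δt = 1.
Sum = 1·[7.5 + 21.75 + 47 + 86.25] = 162.5.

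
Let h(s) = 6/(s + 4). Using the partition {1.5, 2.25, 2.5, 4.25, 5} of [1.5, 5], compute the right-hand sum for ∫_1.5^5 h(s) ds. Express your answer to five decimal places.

2.72350

Subinterval widths: 0.75, 0.25, 1.75, 0.75.
Right endpoints: 2.25, 2.5, 4.25, 5.
h(2.25) = 0.96, h(2.5) = 12/13, h(4.25) = 8/11, h(5) = 2/3.
Sum = Σ Δs_i · h(s_i).
Sum ≈ 2.72350.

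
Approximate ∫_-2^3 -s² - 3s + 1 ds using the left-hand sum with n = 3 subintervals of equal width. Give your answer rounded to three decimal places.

Δs = (3 − (-2))/3 = 5/3.
Left endpoints: -2, -1/3, 4/3.
f(-2) = 3, f(-1/3) = 17/9, f(4/3) = -43/9.
Sum = Δs · [f(-2) + f(-1/3) + f(4/3)].
Sum ≈ 0.185.

0.185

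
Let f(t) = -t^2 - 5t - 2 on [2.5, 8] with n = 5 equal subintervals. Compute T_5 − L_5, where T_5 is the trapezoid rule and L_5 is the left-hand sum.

-46.8875

T_5 = -321.9425.
L_5 = -275.055.
T_5 − L_5 = -46.8875.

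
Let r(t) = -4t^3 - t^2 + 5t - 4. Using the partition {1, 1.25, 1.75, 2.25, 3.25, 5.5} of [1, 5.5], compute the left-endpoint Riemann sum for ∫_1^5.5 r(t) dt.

-362.96875

Subinterval widths: 0.25, 0.5, 0.5, 1, 2.25.
Left endpoints: 1, 1.25, 1.75, 2.25, 3.25.
r(1) = -4, r(1.25) = -7.125, r(1.75) = -19.75, r(2.25) = -43.375, r(3.25) = -135.625.
Sum = Σ Δt_i · r(t_i).
Sum = -362.96875.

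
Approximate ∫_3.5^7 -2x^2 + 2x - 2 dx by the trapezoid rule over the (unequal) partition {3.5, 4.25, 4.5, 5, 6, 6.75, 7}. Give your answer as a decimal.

Subinterval widths: 0.75, 0.25, 0.5, 1, 0.75, 0.25.
f(3.5) = -19.5, f(4.25) = -29.625, f(4.5) = -33.5, f(5) = -42, f(6) = -62, f(6.75) = -79.625, f(7) = -86.
On each subinterval the trapezoid contributes (Δx_i/2)·[f(x_{i-1}) + f(x_i)].
Sum = -171.

-171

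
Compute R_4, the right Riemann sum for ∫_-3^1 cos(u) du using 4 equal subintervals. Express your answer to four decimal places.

1.6645

Δu = (1 − (-3))/4 = 1.
Right endpoints: -2, -1, 0, 1.
f(-2) ≈ -0.4161, f(-1) ≈ 0.5403, f(0) ≈ 1.0000, f(1) ≈ 0.5403.
Sum = Δu · [f(-2) + f(-1) + f(0) + f(1)].
Sum ≈ 1.6645.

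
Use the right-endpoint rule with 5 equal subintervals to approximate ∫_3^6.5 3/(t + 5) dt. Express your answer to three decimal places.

Δt = (6.5 − 3)/5 = 0.7.
Right endpoints: 3.7, 4.4, 5.1, 5.8, 6.5.
f(3.7) = 10/29, f(4.4) = 15/47, f(5.1) = 30/101, f(5.8) = 5/18, f(6.5) = 6/23.
Sum = Δt · [f(3.7) + f(4.4) + f(5.1) + f(5.8) + f(6.5)].
Sum ≈ 1.050.

1.050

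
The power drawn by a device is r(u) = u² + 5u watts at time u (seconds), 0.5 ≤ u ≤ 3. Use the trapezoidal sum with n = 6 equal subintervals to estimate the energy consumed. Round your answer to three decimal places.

Δu = (3 − 0.5)/6 = 5/12.
r(0.5) = 2.75, r(11/12) = 781/144, r(4/3) = 76/9, r(1.75) = 11.8125, r(13/6) = 559/36, r(31/12) = 2821/144, r(3) = 24.
T_6 = (Δu/2)·[r(u_0) + 2r(u_1) + ... + 2r(u_{5}) + r(u_6)].
Sum ≈ 30.906.

30.906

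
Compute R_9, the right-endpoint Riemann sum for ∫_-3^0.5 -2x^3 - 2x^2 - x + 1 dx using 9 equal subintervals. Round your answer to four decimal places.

Δx = (0.5 − (-3))/9 = 7/18.
Right endpoints: -47/18, -20/9, -11/6, -13/9, -19/18, -2/3, -5/18, 1/9, 0.5.
f(-47/18) = 74591/2916, f(-20/9) = 11149/729, f(-11/6) = 911/108, f(-13/9) = 3134/729, f(-19/18) = 6355/2916, f(-2/3) = 37/27, f(-5/18) = 3401/2916, f(1/9) = 628/729, f(0.5) = -0.25.
Sum = Δx · [f(-47/18) + f(-20/9) + f(-11/6) + ...].
Sum ≈ 22.9192.

22.9192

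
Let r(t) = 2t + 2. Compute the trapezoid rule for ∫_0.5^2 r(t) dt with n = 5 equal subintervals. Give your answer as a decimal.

6.75

Δt = (2 − 0.5)/5 = 0.3.
r(0.5) = 3, r(0.8) = 3.6, r(1.1) = 4.2, r(1.4) = 4.8, r(1.7) = 5.4, r(2) = 6.
T_5 = (Δt/2)·[r(t_0) + 2r(t_1) + ... + 2r(t_{4}) + r(t_5)].
Sum = 6.75.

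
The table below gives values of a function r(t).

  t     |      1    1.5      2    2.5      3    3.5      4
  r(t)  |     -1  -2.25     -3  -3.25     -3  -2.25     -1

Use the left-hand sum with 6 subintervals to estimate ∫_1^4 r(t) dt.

Δt = 0.5.
Sum = 0.5·[(-1) + (-2.25) + (-3) + (-3.25) + (-3) + (-2.25)] = -7.375.

-7.375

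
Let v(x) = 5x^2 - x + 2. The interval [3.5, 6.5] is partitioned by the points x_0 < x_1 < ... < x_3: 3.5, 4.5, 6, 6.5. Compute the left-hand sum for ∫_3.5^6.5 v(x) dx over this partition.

Subinterval widths: 1, 1.5, 0.5.
Left endpoints: 3.5, 4.5, 6.
v(3.5) = 59.75, v(4.5) = 98.75, v(6) = 176.
Sum = Σ Δx_i · v(x_i).
Sum = 295.875.

295.875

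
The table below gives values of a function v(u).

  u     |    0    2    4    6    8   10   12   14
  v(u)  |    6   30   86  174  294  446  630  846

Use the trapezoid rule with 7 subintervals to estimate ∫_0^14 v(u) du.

Δu = 2.
T_7 = (2/2)·[6 + 2·30 + 2·86 + 2·174 + 2·294 + 2·446 + 2·630 + 846] = 4172.

4172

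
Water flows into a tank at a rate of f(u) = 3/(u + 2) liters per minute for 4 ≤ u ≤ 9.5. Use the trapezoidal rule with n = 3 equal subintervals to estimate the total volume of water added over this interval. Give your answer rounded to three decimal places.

Δu = (9.5 − 4)/3 = 11/6.
f(4) = 0.5, f(35/6) = 18/47, f(23/3) = 9/29, f(9.5) = 6/23.
T_3 = (Δu/2)·[f(u_0) + 2f(u_1) + 2f(u_2) + f(u_3)].
Sum ≈ 1.969.

1.969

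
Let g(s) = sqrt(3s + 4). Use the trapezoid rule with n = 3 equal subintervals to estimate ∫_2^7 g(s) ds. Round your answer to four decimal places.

20.7104

Δs = (7 − 2)/3 = 5/3.
g(2) ≈ 3.1623, g(11/3) ≈ 3.8730, g(16/3) ≈ 4.4721, g(7) ≈ 5.0000.
T_3 = (Δs/2)·[g(s_0) + 2g(s_1) + 2g(s_2) + g(s_3)].
Sum ≈ 20.7104.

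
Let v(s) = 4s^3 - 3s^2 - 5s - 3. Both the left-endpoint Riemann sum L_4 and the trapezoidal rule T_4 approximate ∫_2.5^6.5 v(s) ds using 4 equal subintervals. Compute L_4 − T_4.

-454

L_4 = 965.
T_4 = 1419.
L_4 − T_4 = -454.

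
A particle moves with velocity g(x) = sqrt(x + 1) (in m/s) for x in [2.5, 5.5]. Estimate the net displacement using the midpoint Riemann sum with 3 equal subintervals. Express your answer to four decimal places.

6.6856

Δx = (5.5 − 2.5)/3 = 1.
Midpoints: 3, 4, 5.
g(3) ≈ 2.0000, g(4) ≈ 2.2361, g(5) ≈ 2.4495.
Sum = Δx · [g(3) + g(4) + g(5)].
Sum ≈ 6.6856.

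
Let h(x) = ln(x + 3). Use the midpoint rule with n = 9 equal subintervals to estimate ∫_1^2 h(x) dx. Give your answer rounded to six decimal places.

1.502038

Δx = (2 − 1)/9 = 1/9.
Midpoints: 19/18, 7/6, 23/18, 25/18, 1.5, 29/18, 31/18, 11/6, 35/18.
h(19/18) ≈ 1.400088, h(7/6) ≈ 1.427116, h(23/18) ≈ 1.453434, h(25/18) ≈ 1.479076, h(1.5) ≈ 1.504077, h(29/18) ≈ 1.528469, h(31/18) ≈ 1.552279, h(11/6) ≈ 1.575536, h(35/18) ≈ 1.598265.
Sum = Δx · [h(19/18) + h(7/6) + h(23/18) + ...].
Sum ≈ 1.502038.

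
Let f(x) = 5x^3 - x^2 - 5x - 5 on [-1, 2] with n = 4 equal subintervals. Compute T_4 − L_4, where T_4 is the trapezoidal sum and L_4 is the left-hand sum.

T_4 = -4.921875.
L_4 = -15.046875.
T_4 − L_4 = 10.125.

10.125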